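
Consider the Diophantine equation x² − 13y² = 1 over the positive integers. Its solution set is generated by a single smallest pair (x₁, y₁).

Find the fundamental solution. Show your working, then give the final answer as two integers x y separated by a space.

d=13: √d = [3; 1,1,1,1,6] (ℓ=5, odd), read p_9/q_9
i=0: a=3 ⇒ p=3, q=1
…
i=2: a=1 ⇒ p=7, q=2
i=3: a=1 ⇒ p=11, q=3
i=4: a=1 ⇒ p=18, q=5
i=5: a=6 ⇒ p=119, q=33
i=6: a=1 ⇒ p=137, q=38
…
i=8: a=1 ⇒ p=393, q=109
i=9: a=1 ⇒ p=649, q=180
→ (649, 180).  Check: 649²=421201, 13·180²=421200, difference 1.

649 180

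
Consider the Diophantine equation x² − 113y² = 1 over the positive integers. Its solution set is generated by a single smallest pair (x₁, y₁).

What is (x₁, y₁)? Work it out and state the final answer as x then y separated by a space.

√113 = [10; 1,1,1,2,2,1,1,1,20, …], period ℓ=9 (odd) → k=17
k=0  a_k=10  p_k/q_k = 10/1
…
k=3  a_k=1  p_k/q_k = 32/3
…
k=5  a_k=2  p_k/q_k = 202/19
…
k=16  a_k=1  p_k/q_k = 758918/71393
k=17  a_k=1  p_k/q_k = 1204353/113296
→ (1204353, 113296).  Check: 1204353²=1450466148609, 113·113296²=1450466148608, difference 1.

1204353 113296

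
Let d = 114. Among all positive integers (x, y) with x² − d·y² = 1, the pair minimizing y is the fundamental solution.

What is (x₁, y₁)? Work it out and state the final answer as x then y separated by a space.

√114 → a₀=10, period (1,2,10,2,1,20); ℓ=6 even so k=5
step 0: (10, 1)  from 10·(1,0) + (0,1)
step 1: (11, 1)  from 1·(10,1) + (1,0)
…
step 3: (331, 31)  from 10·(32,3) + (11,1)
step 4: (694, 65)  from 2·(331,31) + (32,3)
step 5: (1025, 96)  from 1·(694,65) + (331,31)
→ (1025, 96).  Check: 1025²=1050625, 114·96²=1050624, difference 1.

1025 96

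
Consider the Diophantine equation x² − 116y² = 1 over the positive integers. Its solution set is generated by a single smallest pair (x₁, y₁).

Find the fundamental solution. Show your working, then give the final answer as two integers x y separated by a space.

9801 910

√116 → a₀=10, period (1,3,2,1,4,1,2,3,1,20); ℓ=10 even so k=9
i=0: a=10 ⇒ p=10, q=1
i=1: a=1 ⇒ p=11, q=1
i=2: a=3 ⇒ p=43, q=4
i=3: a=2 ⇒ p=97, q=9
i=4: a=1 ⇒ p=140, q=13
i=5: a=4 ⇒ p=657, q=61
…
i=7: a=2 ⇒ p=2251, q=209
i=8: a=3 ⇒ p=7550, q=701
i=9: a=1 ⇒ p=9801, q=910
(x₁, y₁) = (9801, 910);  9801² − 116·910² = 1 ✓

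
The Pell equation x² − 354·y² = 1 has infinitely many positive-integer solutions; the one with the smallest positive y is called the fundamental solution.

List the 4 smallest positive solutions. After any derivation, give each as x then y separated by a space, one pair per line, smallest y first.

[18; 1,4,2,2,18,2,2,4,1,36] for √354; ℓ=10 ⇒ convergent index 9
k=0  a_k=18  p_k/q_k = 18/1
k=1  a_k=1  p_k/q_k = 19/1
k=2  a_k=4  p_k/q_k = 94/5
k=3  a_k=2  p_k/q_k = 207/11
k=4  a_k=2  p_k/q_k = 508/27
k=5  a_k=18  p_k/q_k = 9351/497
k=6  a_k=2  p_k/q_k = 19210/1021
k=7  a_k=2  p_k/q_k = 47771/2539
k=8  a_k=4  p_k/q_k = 210294/11177
k=9  a_k=1  p_k/q_k = 258065/13716
(x₁, y₁) = (258065, 13716);  258065² − 354·13716² = 1 ✓
(258065+13716√354)^2 = 133195088449 + 7079239080√354
(258065+13716√354)^3 = 68745981000924305 + 3653807666346684√354
(258065+13716√354)^4 = 35481863173873866451201 + 1885839750824434773840√354

258065 13716
133195088449 7079239080
68745981000924305 3653807666346684
35481863173873866451201 1885839750824434773840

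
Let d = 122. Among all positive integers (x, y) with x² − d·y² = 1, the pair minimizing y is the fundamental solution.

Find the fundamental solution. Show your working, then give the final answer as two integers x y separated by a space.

√122 = [11; 22, …], period ℓ=1 (odd) → k=1
i=0: a=11 ⇒ p=11, q=1
i=1: a=22 ⇒ p=243, q=22
→ (243, 22).  Check: 243²=59049, 122·22²=59048, difference 1.

243 22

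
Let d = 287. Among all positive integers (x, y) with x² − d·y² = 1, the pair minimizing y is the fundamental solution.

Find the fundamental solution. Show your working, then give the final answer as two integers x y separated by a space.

288 17

d=287: √d = [16; 1,15,1,32] (ℓ=4, even), read p_3/q_3
k=0  a_k=16  p_k/q_k = 16/1
…
k=2  a_k=15  p_k/q_k = 271/16
k=3  a_k=1  p_k/q_k = 288/17
fundamental: x₁=288, y₁=17  (since 82944 − 287·289 = 1)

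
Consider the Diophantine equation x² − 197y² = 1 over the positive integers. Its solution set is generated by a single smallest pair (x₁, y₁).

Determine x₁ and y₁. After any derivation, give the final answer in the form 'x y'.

d=197: √d = [14; 28] (ℓ=1, odd), read p_1/q_1
i=0: a=14 ⇒ p=14, q=1
i=1: a=28 ⇒ p=393, q=28
(x₁, y₁) = (393, 28);  393² − 197·28² = 1 ✓

393 28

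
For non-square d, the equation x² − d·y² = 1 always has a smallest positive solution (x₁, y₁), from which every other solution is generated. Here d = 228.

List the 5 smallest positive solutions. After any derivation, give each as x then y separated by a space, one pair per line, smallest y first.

d=228: √d = [15; 10,30] (ℓ=2, even), read p_1/q_1
step 0: (15, 1)  from 15·(1,0) + (0,1)
step 1: (151, 10)  from 10·(15,1) + (1,0)
fundamental: x₁=151, y₁=10  (since 22801 − 228·100 = 1)
(151+10√228)^2 = 45601 + 3020√228
(151+10√228)^3 = 13771351 + 912030√228
(151+10√228)^4 = 4158902401 + 275430040√228
(151+10√228)^5 = 1255974753751 + 83178960050√228

151 10
45601 3020
13771351 912030
4158902401 275430040
1255974753751 83178960050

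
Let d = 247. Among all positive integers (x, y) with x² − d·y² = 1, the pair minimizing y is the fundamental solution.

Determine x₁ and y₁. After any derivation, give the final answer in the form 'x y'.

√247 → a₀=15, period (1,2,1,1,9,1,9,1,1,2,1,30); ℓ=12 even so k=11
step 0: (15, 1)  from 15·(1,0) + (0,1)
step 1: (16, 1)  from 1·(15,1) + (1,0)
…
step 4: (110, 7)  from 1·(63,4) + (47,3)
…
step 7: (11520, 733)  from 9·(1163,74) + (1053,67)
step 8: (12683, 807)  from 1·(11520,733) + (1163,74)
…
step 10: (61089, 3887)  from 2·(24203,1540) + (12683,807)
step 11: (85292, 5427)  from 1·(61089,3887) + (24203,1540)
fundamental: x₁=85292, y₁=5427  (since 7274725264 − 247·29452329 = 1)

85292 5427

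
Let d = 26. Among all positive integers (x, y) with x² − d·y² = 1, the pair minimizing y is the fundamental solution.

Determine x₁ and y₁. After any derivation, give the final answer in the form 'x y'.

d=26: √d = [5; 10] (ℓ=1, odd), read p_1/q_1
step 0: (5, 1)  from 5·(1,0) + (0,1)
step 1: (51, 10)  from 10·(5,1) + (1,0)
fundamental: x₁=51, y₁=10  (since 2601 − 26·100 = 1)

51 10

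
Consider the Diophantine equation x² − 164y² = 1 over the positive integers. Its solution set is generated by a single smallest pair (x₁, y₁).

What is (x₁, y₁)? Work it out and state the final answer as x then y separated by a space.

√164 → a₀=12, period (1,4,6,4,1,24); ℓ=6 even so k=5
a_0=12:  p_0=12·1+0=12,  q_0=12·0+1=1
a_1=1:  p_1=1·12+1=13,  q_1=1·1+0=1
a_2=4:  p_2=4·13+12=64,  q_2=4·1+1=5
a_3=6:  p_3=6·64+13=397,  q_3=6·5+1=31
a_4=4:  p_4=4·397+64=1652,  q_4=4·31+5=129
a_5=1:  p_5=1·1652+397=2049,  q_5=1·129+31=160
fundamental: x₁=2049, y₁=160  (since 4198401 − 164·25600 = 1)

2049 160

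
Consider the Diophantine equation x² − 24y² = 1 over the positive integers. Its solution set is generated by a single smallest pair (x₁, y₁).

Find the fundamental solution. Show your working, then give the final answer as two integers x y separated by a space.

√24 → a₀=4, period (1,8); ℓ=2 even so k=1
k=0  a_k=4  p_k/q_k = 4/1
k=1  a_k=1  p_k/q_k = 5/1
fundamental: x₁=5, y₁=1  (since 25 − 24·1 = 1)

5 1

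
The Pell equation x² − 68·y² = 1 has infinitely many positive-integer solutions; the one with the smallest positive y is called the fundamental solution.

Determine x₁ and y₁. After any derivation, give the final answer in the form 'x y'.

d=68: √d = [8; 4,16] (ℓ=2, even), read p_1/q_1
i=0: a=8 ⇒ p=8, q=1
i=1: a=4 ⇒ p=33, q=4
fundamental: x₁=33, y₁=4  (since 1089 − 68·16 = 1)

33 4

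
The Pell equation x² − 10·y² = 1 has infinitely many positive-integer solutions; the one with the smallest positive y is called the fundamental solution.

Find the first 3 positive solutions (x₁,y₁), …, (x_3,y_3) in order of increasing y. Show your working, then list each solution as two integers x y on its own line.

19 6
721 228
27379 8658

[3; 6] for √10; ℓ=1 ⇒ convergent index 1
a_0=3:  p_0=3·1+0=3,  q_0=3·0+1=1
a_1=6:  p_1=6·3+1=19,  q_1=6·1+0=6
→ (19, 6).  Check: 19²=361, 10·6²=360, difference 1.
n=2: (19,6)∘(19,6) = (19·19+10·6·6, 19·6+6·19) = (721,228)
n=3: (721,228)∘(19,6) = (19·721+10·6·228, 19·228+6·721) = (27379,8658)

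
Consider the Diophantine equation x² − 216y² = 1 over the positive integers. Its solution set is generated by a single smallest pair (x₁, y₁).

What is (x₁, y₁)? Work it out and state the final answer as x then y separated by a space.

485 33

√216 = [14; 1,2,3,2,1,28, …], period ℓ=6 (even) → k=5
i=0: a=14 ⇒ p=14, q=1
i=1: a=1 ⇒ p=15, q=1
…
i=3: a=3 ⇒ p=147, q=10
i=4: a=2 ⇒ p=338, q=23
i=5: a=1 ⇒ p=485, q=33
fundamental: x₁=485, y₁=33  (since 235225 − 216·1089 = 1)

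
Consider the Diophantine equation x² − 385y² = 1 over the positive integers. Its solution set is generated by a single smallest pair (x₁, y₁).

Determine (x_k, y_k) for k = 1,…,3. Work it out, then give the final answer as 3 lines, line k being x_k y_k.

95831 4884
18367161121 936077208
3520286834677271 179410429834812

d=385: √d = [19; 1,1,1,1,1,…,1,1,38] (ℓ=16, even), read p_15/q_15
k=0  a_k=19  p_k/q_k = 19/1
k=1  a_k=1  p_k/q_k = 20/1
k=2  a_k=1  p_k/q_k = 39/2
…
k=5  a_k=1  p_k/q_k = 157/8
k=6  a_k=3  p_k/q_k = 569/29
k=7  a_k=1  p_k/q_k = 726/37
k=8  a_k=2  p_k/q_k = 2021/103
k=9  a_k=1  p_k/q_k = 2747/140
k=10  a_k=3  p_k/q_k = 10262/523
k=11  a_k=1  p_k/q_k = 13009/663
…
k=13  a_k=1  p_k/q_k = 36280/1849
k=14  a_k=1  p_k/q_k = 59551/3035
k=15  a_k=1  p_k/q_k = 95831/4884
→ (95831, 4884).  Check: 95831²=9183580561, 385·4884²=9183580560, difference 1.
(x_2, y_2) = (95831·95831 + 385·4884·4884, 95831·4884 + 4884·95831) = (18367161121, 936077208)
(x_3, y_3) = (95831·18367161121 + 385·4884·936077208, 95831·936077208 + 4884·18367161121) = (3520286834677271, 179410429834812)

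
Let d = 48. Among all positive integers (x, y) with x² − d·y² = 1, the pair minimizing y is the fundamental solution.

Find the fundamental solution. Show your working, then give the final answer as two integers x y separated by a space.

7 1

√48 → a₀=6, period (1,12); ℓ=2 even so k=1
a_0=6:  p_0=6·1+0=6,  q_0=6·0+1=1
a_1=1:  p_1=1·6+1=7,  q_1=1·1+0=1
(x₁, y₁) = (7, 1);  7² − 48·1² = 1 ✓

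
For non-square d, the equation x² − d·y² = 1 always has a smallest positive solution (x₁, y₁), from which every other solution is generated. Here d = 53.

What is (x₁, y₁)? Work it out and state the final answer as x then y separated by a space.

√53 → a₀=7, period (3,1,1,3,14); ℓ=5 odd so k=9
k=0  a_k=7  p_k/q_k = 7/1
…
k=2  a_k=1  p_k/q_k = 29/4
…
k=8  a_k=1  p_k/q_k = 18557/2549
k=9  a_k=3  p_k/q_k = 66249/9100
→ (66249, 9100).  Check: 66249²=4388930001, 53·9100²=4388930000, difference 1.

66249 9100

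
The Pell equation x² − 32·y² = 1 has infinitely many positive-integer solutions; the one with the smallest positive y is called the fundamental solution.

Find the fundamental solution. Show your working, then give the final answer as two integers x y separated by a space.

√32 → a₀=5, period (1,1,1,10); ℓ=4 even so k=3
k=0  a_k=5  p_k/q_k = 5/1
k=1  a_k=1  p_k/q_k = 6/1
k=2  a_k=1  p_k/q_k = 11/2
k=3  a_k=1  p_k/q_k = 17/3
→ (17, 3).  Check: 17²=289, 32·3²=288, difference 1.

17 3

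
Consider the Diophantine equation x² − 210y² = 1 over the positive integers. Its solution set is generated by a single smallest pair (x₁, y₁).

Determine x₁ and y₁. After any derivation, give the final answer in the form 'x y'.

29 2

[14; 2,28] for √210; ℓ=2 ⇒ convergent index 1
i=0: a=14 ⇒ p=14, q=1
i=1: a=2 ⇒ p=29, q=2
(x₁, y₁) = (29, 2);  29² − 210·2² = 1 ✓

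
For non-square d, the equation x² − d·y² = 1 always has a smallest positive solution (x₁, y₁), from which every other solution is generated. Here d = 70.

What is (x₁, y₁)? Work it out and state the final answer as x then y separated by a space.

251 30

d=70: √d = [8; 2,1,2,1,2,16] (ℓ=6, even), read p_5/q_5
k=0  a_k=8  p_k/q_k = 8/1
k=1  a_k=2  p_k/q_k = 17/2
…
k=4  a_k=1  p_k/q_k = 92/11
k=5  a_k=2  p_k/q_k = 251/30
(x₁, y₁) = (251, 30);  251² − 70·30² = 1 ✓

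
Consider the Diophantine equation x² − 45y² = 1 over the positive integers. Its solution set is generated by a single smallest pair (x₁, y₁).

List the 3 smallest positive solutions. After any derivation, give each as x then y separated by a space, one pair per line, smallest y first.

[6; 1,2,2,2,1,12] for √45; ℓ=6 ⇒ convergent index 5
a_0=6:  p_0=6·1+0=6,  q_0=6·0+1=1
a_1=1:  p_1=1·6+1=7,  q_1=1·1+0=1
…
a_4=2:  p_4=2·47+20=114,  q_4=2·7+3=17
a_5=1:  p_5=1·114+47=161,  q_5=1·17+7=24
→ (161, 24).  Check: 161²=25921, 45·24²=25920, difference 1.
k=2:  x_2 = 161·161+45·24·24 = 51841,  y_2 = 161·24+24·161 = 7728
k=3:  x_3 = 161·51841+45·24·7728 = 16692641,  y_3 = 161·7728+24·51841 = 2488392

161 24
51841 7728
16692641 2488392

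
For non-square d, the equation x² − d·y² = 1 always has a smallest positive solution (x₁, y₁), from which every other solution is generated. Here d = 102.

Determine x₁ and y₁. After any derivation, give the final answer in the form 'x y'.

101 10

[10; 10,20] for √102; ℓ=2 ⇒ convergent index 1
step 0: (10, 1)  from 10·(1,0) + (0,1)
step 1: (101, 10)  from 10·(10,1) + (1,0)
(x₁, y₁) = (101, 10);  101² − 102·10² = 1 ✓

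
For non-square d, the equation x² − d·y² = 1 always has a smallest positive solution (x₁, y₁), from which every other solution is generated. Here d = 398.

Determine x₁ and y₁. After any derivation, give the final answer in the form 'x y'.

399 20

√398 → a₀=19, period (1,18,1,38); ℓ=4 even so k=3
k=0  a_k=19  p_k/q_k = 19/1
k=1  a_k=1  p_k/q_k = 20/1
k=2  a_k=18  p_k/q_k = 379/19
k=3  a_k=1  p_k/q_k = 399/20
→ (399, 20).  Check: 399²=159201, 398·20²=159200, difference 1.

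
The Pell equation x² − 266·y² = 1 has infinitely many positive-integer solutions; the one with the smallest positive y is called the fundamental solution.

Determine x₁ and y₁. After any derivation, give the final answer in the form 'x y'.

685 42

√266 → a₀=16, period (3,4,3,32); ℓ=4 even so k=3
a_0=16:  p_0=16·1+0=16,  q_0=16·0+1=1
…
a_2=4:  p_2=4·49+16=212,  q_2=4·3+1=13
a_3=3:  p_3=3·212+49=685,  q_3=3·13+3=42
fundamental: x₁=685, y₁=42  (since 469225 − 266·1764 = 1)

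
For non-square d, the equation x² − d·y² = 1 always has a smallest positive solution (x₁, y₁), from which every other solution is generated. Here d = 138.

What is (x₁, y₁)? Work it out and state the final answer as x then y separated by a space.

47 4

√138 → a₀=11, period (1,2,1,22); ℓ=4 even so k=3
i=0: a=11 ⇒ p=11, q=1
i=1: a=1 ⇒ p=12, q=1
i=2: a=2 ⇒ p=35, q=3
i=3: a=1 ⇒ p=47, q=4
(x₁, y₁) = (47, 4);  47² − 138·4² = 1 ✓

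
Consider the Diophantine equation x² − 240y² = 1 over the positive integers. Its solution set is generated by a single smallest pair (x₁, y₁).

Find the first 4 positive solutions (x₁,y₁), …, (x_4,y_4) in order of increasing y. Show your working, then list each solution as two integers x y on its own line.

31 2
1921 124
119071 7686
7380481 476408

√240 → a₀=15, period (2,30); ℓ=2 even so k=1
i=0: a=15 ⇒ p=15, q=1
i=1: a=2 ⇒ p=31, q=2
fundamental: x₁=31, y₁=2  (since 961 − 240·4 = 1)
(31+2√240)^2 = 1921 + 124√240
(31+2√240)^3 = 119071 + 7686√240
(31+2√240)^4 = 7380481 + 476408√240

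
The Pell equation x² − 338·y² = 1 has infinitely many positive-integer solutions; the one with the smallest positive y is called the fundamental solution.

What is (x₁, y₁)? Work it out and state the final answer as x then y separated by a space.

114243 6214

√338 = [18; 2,1,1,2,36, …], period ℓ=5 (odd) → k=9
k=0  a_k=18  p_k/q_k = 18/1
k=1  a_k=2  p_k/q_k = 37/2
k=2  a_k=1  p_k/q_k = 55/3
k=3  a_k=1  p_k/q_k = 92/5
…
k=6  a_k=2  p_k/q_k = 17631/959
…
k=8  a_k=1  p_k/q_k = 43958/2391
k=9  a_k=2  p_k/q_k = 114243/6214
fundamental: x₁=114243, y₁=6214  (since 13051463049 − 338·38613796 = 1)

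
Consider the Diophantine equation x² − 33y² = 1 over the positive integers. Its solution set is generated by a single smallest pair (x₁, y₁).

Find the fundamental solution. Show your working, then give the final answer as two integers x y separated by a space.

23 4

√33 → a₀=5, period (1,2,1,10); ℓ=4 even so k=3
step 0: (5, 1)  from 5·(1,0) + (0,1)
step 1: (6, 1)  from 1·(5,1) + (1,0)
step 2: (17, 3)  from 2·(6,1) + (5,1)
step 3: (23, 4)  from 1·(17,3) + (6,1)
(x₁, y₁) = (23, 4);  23² − 33·4² = 1 ✓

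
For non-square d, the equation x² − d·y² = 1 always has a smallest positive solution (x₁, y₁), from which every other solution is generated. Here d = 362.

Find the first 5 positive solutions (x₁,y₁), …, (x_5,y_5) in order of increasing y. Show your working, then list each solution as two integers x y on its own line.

723 38
1045457 54948
1511730099 79454770
2185960677697 114891542472
3160897628219763 166133090959742

√362 → a₀=19, period (38); ℓ=1 odd so k=1
a_0=19:  p_0=19·1+0=19,  q_0=19·0+1=1
a_1=38:  p_1=38·19+1=723,  q_1=38·1+0=38
fundamental: x₁=723, y₁=38  (since 522729 − 362·1444 = 1)
(x_2, y_2) = (723·723 + 362·38·38, 723·38 + 38·723) = (1045457, 54948)
(x_3, y_3) = (723·1045457 + 362·38·54948, 723·54948 + 38·1045457) = (1511730099, 79454770)
(x_4, y_4) = (723·1511730099 + 362·38·79454770, 723·79454770 + 38·1511730099) = (2185960677697, 114891542472)
(x_5, y_5) = (723·2185960677697 + 362·38·114891542472, 723·114891542472 + 38·2185960677697) = (3160897628219763, 166133090959742)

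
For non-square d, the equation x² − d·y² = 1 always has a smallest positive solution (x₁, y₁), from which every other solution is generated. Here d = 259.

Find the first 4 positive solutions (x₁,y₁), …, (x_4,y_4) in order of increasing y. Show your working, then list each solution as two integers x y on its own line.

847225 52644
1435580401249 89202625800
2432519210895520825 151149389286757356
4121782176900479681520001 256115082676856799248400

√259 → a₀=16, period (10,1,2,3,4,3,2,1,10,32); ℓ=10 even so k=9
i=0: a=16 ⇒ p=16, q=1
…
i=8: a=1 ⇒ p=79196, q=4921
i=9: a=10 ⇒ p=847225, q=52644
fundamental: x₁=847225, y₁=52644  (since 717790200625 − 259·2771390736 = 1)
n=2: (847225,52644)∘(847225,52644) = (847225·847225+259·52644·52644, 847225·52644+52644·847225) = (1435580401249,89202625800)
n=3: (1435580401249,89202625800)∘(847225,52644) = (847225·1435580401249+259·52644·89202625800, 847225·89202625800+52644·1435580401249) = (2432519210895520825,151149389286757356)
n=4: (2432519210895520825,151149389286757356)∘(847225,52644) = (847225·2432519210895520825+259·52644·151149389286757356, 847225·151149389286757356+52644·2432519210895520825) = (4121782176900479681520001,256115082676856799248400)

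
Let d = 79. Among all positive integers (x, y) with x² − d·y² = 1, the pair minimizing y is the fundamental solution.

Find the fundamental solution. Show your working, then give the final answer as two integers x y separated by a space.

√79 → a₀=8, period (1,7,1,16); ℓ=4 even so k=3
step 0: (8, 1)  from 8·(1,0) + (0,1)
…
step 2: (71, 8)  from 7·(9,1) + (8,1)
step 3: (80, 9)  from 1·(71,8) + (9,1)
→ (80, 9).  Check: 80²=6400, 79·9²=6399, difference 1.

80 9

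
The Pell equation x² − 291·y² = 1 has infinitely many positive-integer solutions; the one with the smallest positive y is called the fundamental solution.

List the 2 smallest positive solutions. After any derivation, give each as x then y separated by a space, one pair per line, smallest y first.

[17; 17,34] for √291; ℓ=2 ⇒ convergent index 1
step 0: (17, 1)  from 17·(1,0) + (0,1)
step 1: (290, 17)  from 17·(17,1) + (1,0)
→ (290, 17).  Check: 290²=84100, 291·17²=84099, difference 1.
k=2:  x_2 = 290·290+291·17·17 = 168199,  y_2 = 290·17+17·290 = 9860

290 17
168199 9860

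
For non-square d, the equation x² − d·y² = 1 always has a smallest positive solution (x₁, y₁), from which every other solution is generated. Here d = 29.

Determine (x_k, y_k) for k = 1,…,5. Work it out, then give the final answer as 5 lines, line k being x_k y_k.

9801 1820
192119201 35675640
3765920568201 699313893460
73819574785756801 13707950903927280
1447011301184484245001 268703252919468649100

√29 = [5; 2,1,1,2,10, …], period ℓ=5 (odd) → k=9
k=0  a_k=5  p_k/q_k = 5/1
k=1  a_k=2  p_k/q_k = 11/2
k=2  a_k=1  p_k/q_k = 16/3
…
k=5  a_k=10  p_k/q_k = 727/135
…
k=8  a_k=1  p_k/q_k = 3775/701
k=9  a_k=2  p_k/q_k = 9801/1820
→ (9801, 1820).  Check: 9801²=96059601, 29·1820²=96059600, difference 1.
(9801+1820√29)^2 = 192119201 + 35675640√29
(9801+1820√29)^3 = 3765920568201 + 699313893460√29
(9801+1820√29)^4 = 73819574785756801 + 13707950903927280√29
(9801+1820√29)^5 = 1447011301184484245001 + 268703252919468649100√29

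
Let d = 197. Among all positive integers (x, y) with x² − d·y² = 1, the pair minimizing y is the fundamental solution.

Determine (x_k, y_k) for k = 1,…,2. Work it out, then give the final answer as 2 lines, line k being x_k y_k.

√197 = [14; 28, …], period ℓ=1 (odd) → k=1
k=0  a_k=14  p_k/q_k = 14/1
k=1  a_k=28  p_k/q_k = 393/28
→ (393, 28).  Check: 393²=154449, 197·28²=154448, difference 1.
n=2: (393,28)∘(393,28) = (393·393+197·28·28, 393·28+28·393) = (308897,22008)

393 28
308897 22008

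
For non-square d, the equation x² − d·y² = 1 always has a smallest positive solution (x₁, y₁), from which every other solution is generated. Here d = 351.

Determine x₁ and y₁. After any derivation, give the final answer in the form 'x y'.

62425 3332

√351 → a₀=18, period (1,2,1,3,2,2,2,3,1,2,1,36); ℓ=12 even so k=11
i=0: a=18 ⇒ p=18, q=1
…
i=2: a=2 ⇒ p=56, q=3
…
i=10: a=2 ⇒ p=45882, q=2449
i=11: a=1 ⇒ p=62425, q=3332
→ (62425, 3332).  Check: 62425²=3896880625, 351·3332²=3896880624, difference 1.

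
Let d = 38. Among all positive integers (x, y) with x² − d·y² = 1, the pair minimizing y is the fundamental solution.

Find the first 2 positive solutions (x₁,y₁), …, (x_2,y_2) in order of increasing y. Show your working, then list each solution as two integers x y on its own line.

37 6
2737 444

[6; 6,12] for √38; ℓ=2 ⇒ convergent index 1
i=0: a=6 ⇒ p=6, q=1
i=1: a=6 ⇒ p=37, q=6
(x₁, y₁) = (37, 6);  37² − 38·6² = 1 ✓
(37+6√38)^2 = 2737 + 444√38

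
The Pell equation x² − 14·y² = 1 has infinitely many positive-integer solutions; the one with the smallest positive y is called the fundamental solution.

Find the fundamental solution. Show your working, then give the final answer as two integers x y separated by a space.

15 4

[3; 1,2,1,6] for √14; ℓ=4 ⇒ convergent index 3
i=0: a=3 ⇒ p=3, q=1
i=1: a=1 ⇒ p=4, q=1
i=2: a=2 ⇒ p=11, q=3
i=3: a=1 ⇒ p=15, q=4
fundamental: x₁=15, y₁=4  (since 225 − 14·16 = 1)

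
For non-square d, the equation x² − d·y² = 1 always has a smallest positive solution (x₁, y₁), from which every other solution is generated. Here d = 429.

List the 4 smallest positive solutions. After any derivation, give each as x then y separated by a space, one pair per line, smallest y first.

√429 → a₀=20, period (1,2,2,9,1,12,1,9,2,2,1,40); ℓ=12 even so k=11
step 0: (20, 1)  from 20·(1,0) + (0,1)
step 1: (21, 1)  from 1·(20,1) + (1,0)
…
step 3: (145, 7)  from 2·(62,3) + (21,1)
step 4: (1367, 66)  from 9·(145,7) + (62,3)
step 5: (1512, 73)  from 1·(1367,66) + (145,7)
…
step 8: (208718, 10077)  from 9·(21023,1015) + (19511,942)
step 9: (438459, 21169)  from 2·(208718,10077) + (21023,1015)
step 10: (1085636, 52415)  from 2·(438459,21169) + (208718,10077)
step 11: (1524095, 73584)  from 1·(1085636,52415) + (438459,21169)
fundamental: x₁=1524095, y₁=73584  (since 2322865569025 − 429·5414605056 = 1)
k=2:  x_2 = 1524095·1524095+429·73584·73584 = 4645731138049,  y_2 = 1524095·73584+73584·1524095 = 224298012960
k=3:  x_3 = 1524095·4645731138049+429·73584·224298012960 = 14161071197688057215,  y_3 = 1524095·224298012960+73584·4645731138049 = 683702960124468816
k=4:  x_4 = 1524095·14161071197688057215+429·73584·683702960124468816 = 43165635614076113391052801,  y_4 = 1524095·683702960124468816+73584·14161071197688057215 = 2084056526021580302230080

1524095 73584
4645731138049 224298012960
14161071197688057215 683702960124468816
43165635614076113391052801 2084056526021580302230080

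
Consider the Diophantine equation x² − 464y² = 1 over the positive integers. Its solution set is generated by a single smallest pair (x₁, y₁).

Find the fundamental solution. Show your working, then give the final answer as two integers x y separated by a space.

9801 455

√464 = [21; 1,1,5,1,1,1,5,1,1,42, …], period ℓ=10 (even) → k=9
i=0: a=21 ⇒ p=21, q=1
…
i=4: a=1 ⇒ p=280, q=13
…
i=8: a=1 ⇒ p=5299, q=246
i=9: a=1 ⇒ p=9801, q=455
fundamental: x₁=9801, y₁=455  (since 96059601 − 464·207025 = 1)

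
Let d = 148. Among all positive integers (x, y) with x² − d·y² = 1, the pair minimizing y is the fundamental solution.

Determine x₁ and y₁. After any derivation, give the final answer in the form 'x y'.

[12; 6,24] for √148; ℓ=2 ⇒ convergent index 1
step 0: (12, 1)  from 12·(1,0) + (0,1)
step 1: (73, 6)  from 6·(12,1) + (1,0)
→ (73, 6).  Check: 73²=5329, 148·6²=5328, difference 1.

73 6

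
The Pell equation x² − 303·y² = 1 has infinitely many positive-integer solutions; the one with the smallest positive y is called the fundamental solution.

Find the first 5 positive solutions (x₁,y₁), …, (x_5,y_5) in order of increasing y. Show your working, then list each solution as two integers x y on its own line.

2524 145
12741151 731960
64317327724 3694933935
324673857609601 18652025771920
1638953568895938124 94155422401718225

d=303: √d = [17; 2,2,5,2,2,34] (ℓ=6, even), read p_5/q_5
step 0: (17, 1)  from 17·(1,0) + (0,1)
step 1: (35, 2)  from 2·(17,1) + (1,0)
…
step 3: (470, 27)  from 5·(87,5) + (35,2)
step 4: (1027, 59)  from 2·(470,27) + (87,5)
step 5: (2524, 145)  from 2·(1027,59) + (470,27)
fundamental: x₁=2524, y₁=145  (since 6370576 − 303·21025 = 1)
(2524+145√303)^2 = 12741151 + 731960√303
(2524+145√303)^3 = 64317327724 + 3694933935√303
(2524+145√303)^4 = 324673857609601 + 18652025771920√303
(2524+145√303)^5 = 1638953568895938124 + 94155422401718225√303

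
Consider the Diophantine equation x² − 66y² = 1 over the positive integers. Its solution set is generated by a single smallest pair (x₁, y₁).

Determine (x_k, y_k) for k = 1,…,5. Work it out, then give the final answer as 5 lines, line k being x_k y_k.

65 8
8449 1040
1098305 135192
142771201 17573920
18559157825 2284474408

√66 → a₀=8, period (8,16); ℓ=2 even so k=1
step 0: (8, 1)  from 8·(1,0) + (0,1)
step 1: (65, 8)  from 8·(8,1) + (1,0)
fundamental: x₁=65, y₁=8  (since 4225 − 66·64 = 1)
k=2:  x_2 = 65·65+66·8·8 = 8449,  y_2 = 65·8+8·65 = 1040
k=3:  x_3 = 65·8449+66·8·1040 = 1098305,  y_3 = 65·1040+8·8449 = 135192
k=4:  x_4 = 65·1098305+66·8·135192 = 142771201,  y_4 = 65·135192+8·1098305 = 17573920
k=5:  x_5 = 65·142771201+66·8·17573920 = 18559157825,  y_5 = 65·17573920+8·142771201 = 2284474408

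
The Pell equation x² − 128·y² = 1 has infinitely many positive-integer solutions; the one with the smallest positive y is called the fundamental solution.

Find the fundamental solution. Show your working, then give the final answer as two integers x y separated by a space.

√128 → a₀=11, period (3,5,3,22); ℓ=4 even so k=3
step 0: (11, 1)  from 11·(1,0) + (0,1)
step 1: (34, 3)  from 3·(11,1) + (1,0)
step 2: (181, 16)  from 5·(34,3) + (11,1)
step 3: (577, 51)  from 3·(181,16) + (34,3)
fundamental: x₁=577, y₁=51  (since 332929 − 128·2601 = 1)

577 51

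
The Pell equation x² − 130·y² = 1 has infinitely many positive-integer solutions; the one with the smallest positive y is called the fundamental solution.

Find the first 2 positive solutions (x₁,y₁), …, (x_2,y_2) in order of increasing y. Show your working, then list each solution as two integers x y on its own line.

6499 570
84474001 7408860

√130 → a₀=11, period (2,2,22); ℓ=3 odd so k=5
i=0: a=11 ⇒ p=11, q=1
i=1: a=2 ⇒ p=23, q=2
i=2: a=2 ⇒ p=57, q=5
…
i=4: a=2 ⇒ p=2611, q=229
i=5: a=2 ⇒ p=6499, q=570
fundamental: x₁=6499, y₁=570  (since 42237001 − 130·324900 = 1)
(x_2, y_2) = (6499·6499 + 130·570·570, 6499·570 + 570·6499) = (84474001, 7408860)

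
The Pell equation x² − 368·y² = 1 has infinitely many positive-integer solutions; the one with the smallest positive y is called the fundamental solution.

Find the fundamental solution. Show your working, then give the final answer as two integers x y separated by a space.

√368 = [19; 5,2,5,38, …], period ℓ=4 (even) → k=3
a_0=19:  p_0=19·1+0=19,  q_0=19·0+1=1
a_1=5:  p_1=5·19+1=96,  q_1=5·1+0=5
a_2=2:  p_2=2·96+19=211,  q_2=2·5+1=11
a_3=5:  p_3=5·211+96=1151,  q_3=5·11+5=60
→ (1151, 60).  Check: 1151²=1324801, 368·60²=1324800, difference 1.

1151 60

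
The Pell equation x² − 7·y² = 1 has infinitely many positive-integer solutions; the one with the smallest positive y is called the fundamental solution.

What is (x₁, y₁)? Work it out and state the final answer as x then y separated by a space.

8 3

√7 → a₀=2, period (1,1,1,4); ℓ=4 even so k=3
i=0: a=2 ⇒ p=2, q=1
…
i=2: a=1 ⇒ p=5, q=2
i=3: a=1 ⇒ p=8, q=3
(x₁, y₁) = (8, 3);  8² − 7·3² = 1 ✓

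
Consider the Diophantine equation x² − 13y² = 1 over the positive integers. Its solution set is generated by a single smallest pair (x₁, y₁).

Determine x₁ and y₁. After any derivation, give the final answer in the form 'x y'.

649 180

d=13: √d = [3; 1,1,1,1,6] (ℓ=5, odd), read p_9/q_9
k=0  a_k=3  p_k/q_k = 3/1
k=1  a_k=1  p_k/q_k = 4/1
…
k=8  a_k=1  p_k/q_k = 393/109
k=9  a_k=1  p_k/q_k = 649/180
fundamental: x₁=649, y₁=180  (since 421201 − 13·32400 = 1)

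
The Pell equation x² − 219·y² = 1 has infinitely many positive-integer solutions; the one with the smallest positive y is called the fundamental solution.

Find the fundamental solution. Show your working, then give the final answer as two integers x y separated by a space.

√219 → a₀=14, period (1,3,1,28); ℓ=4 even so k=3
a_0=14:  p_0=14·1+0=14,  q_0=14·0+1=1
…
a_2=3:  p_2=3·15+14=59,  q_2=3·1+1=4
a_3=1:  p_3=1·59+15=74,  q_3=1·4+1=5
(x₁, y₁) = (74, 5);  74² − 219·5² = 1 ✓

74 5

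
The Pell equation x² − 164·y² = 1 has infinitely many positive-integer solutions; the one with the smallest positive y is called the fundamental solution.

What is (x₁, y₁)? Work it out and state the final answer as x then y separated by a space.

2049 160

[12; 1,4,6,4,1,24] for √164; ℓ=6 ⇒ convergent index 5
i=0: a=12 ⇒ p=12, q=1
i=1: a=1 ⇒ p=13, q=1
…
i=4: a=4 ⇒ p=1652, q=129
i=5: a=1 ⇒ p=2049, q=160
fundamental: x₁=2049, y₁=160  (since 4198401 − 164·25600 = 1)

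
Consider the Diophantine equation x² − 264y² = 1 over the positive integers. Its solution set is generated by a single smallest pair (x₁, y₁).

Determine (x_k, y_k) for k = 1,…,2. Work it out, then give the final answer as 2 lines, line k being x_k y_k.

[16; 4,32] for √264; ℓ=2 ⇒ convergent index 1
i=0: a=16 ⇒ p=16, q=1
i=1: a=4 ⇒ p=65, q=4
→ (65, 4).  Check: 65²=4225, 264·4²=4224, difference 1.
(65+4√264)^2 = 8449 + 520√264

65 4
8449 520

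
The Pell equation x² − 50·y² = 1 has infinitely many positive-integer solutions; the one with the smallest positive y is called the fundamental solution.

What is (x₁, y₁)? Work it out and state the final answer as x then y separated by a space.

99 14

d=50: √d = [7; 14] (ℓ=1, odd), read p_1/q_1
a_0=7:  p_0=7·1+0=7,  q_0=7·0+1=1
a_1=14:  p_1=14·7+1=99,  q_1=14·1+0=14
→ (99, 14).  Check: 99²=9801, 50·14²=9800, difference 1.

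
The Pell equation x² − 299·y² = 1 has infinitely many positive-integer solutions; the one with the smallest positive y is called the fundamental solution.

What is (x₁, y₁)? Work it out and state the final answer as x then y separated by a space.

√299 → a₀=17, period (3,2,3,34); ℓ=4 even so k=3
i=0: a=17 ⇒ p=17, q=1
i=1: a=3 ⇒ p=52, q=3
i=2: a=2 ⇒ p=121, q=7
i=3: a=3 ⇒ p=415, q=24
(x₁, y₁) = (415, 24);  415² − 299·24² = 1 ✓

415 24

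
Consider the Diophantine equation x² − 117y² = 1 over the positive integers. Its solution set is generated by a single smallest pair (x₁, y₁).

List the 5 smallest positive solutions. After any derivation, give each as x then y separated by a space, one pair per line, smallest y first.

649 60
842401 77880
1093435849 101088180
1419278889601 131212379760
1842222905266249 170313567840300

d=117: √d = [10; 1,4,2,4,1,20] (ℓ=6, even), read p_5/q_5
i=0: a=10 ⇒ p=10, q=1
…
i=4: a=4 ⇒ p=530, q=49
i=5: a=1 ⇒ p=649, q=60
→ (649, 60).  Check: 649²=421201, 117·60²=421200, difference 1.
(x_2, y_2) = (649·649 + 117·60·60, 649·60 + 60·649) = (842401, 77880)
(x_3, y_3) = (649·842401 + 117·60·77880, 649·77880 + 60·842401) = (1093435849, 101088180)
(x_4, y_4) = (649·1093435849 + 117·60·101088180, 649·101088180 + 60·1093435849) = (1419278889601, 131212379760)
(x_5, y_5) = (649·1419278889601 + 117·60·131212379760, 649·131212379760 + 60·1419278889601) = (1842222905266249, 170313567840300)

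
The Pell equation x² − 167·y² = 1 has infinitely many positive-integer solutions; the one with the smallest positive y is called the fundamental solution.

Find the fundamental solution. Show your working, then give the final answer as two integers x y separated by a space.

√167 → a₀=12, period (1,11,1,24); ℓ=4 even so k=3
i=0: a=12 ⇒ p=12, q=1
i=1: a=1 ⇒ p=13, q=1
i=2: a=11 ⇒ p=155, q=12
i=3: a=1 ⇒ p=168, q=13
→ (168, 13).  Check: 168²=28224, 167·13²=28223, difference 1.

168 13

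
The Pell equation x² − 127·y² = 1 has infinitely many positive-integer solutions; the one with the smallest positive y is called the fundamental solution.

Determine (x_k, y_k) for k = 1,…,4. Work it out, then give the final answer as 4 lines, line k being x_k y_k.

4730624 419775
44757606858751 3971595379200
423462818377139450624 37576248838264821825
4006486743445029115330560001 355518209168531397366758400

[11; 3,1,2,2,7,11,7,2,2,1,3,22] for √127; ℓ=12 ⇒ convergent index 11
k=0  a_k=11  p_k/q_k = 11/1
…
k=3  a_k=2  p_k/q_k = 124/11
…
k=6  a_k=11  p_k/q_k = 24218/2149
k=7  a_k=7  p_k/q_k = 171701/15236
k=8  a_k=2  p_k/q_k = 367620/32621
…
k=10  a_k=1  p_k/q_k = 1274561/113099
k=11  a_k=3  p_k/q_k = 4730624/419775
(x₁, y₁) = (4730624, 419775);  4730624² − 127·419775² = 1 ✓
n=2: (4730624,419775)∘(4730624,419775) = (4730624·4730624+127·419775·419775, 4730624·419775+419775·4730624) = (44757606858751,3971595379200)
n=3: (44757606858751,3971595379200)∘(4730624,419775) = (4730624·44757606858751+127·419775·3971595379200, 4730624·3971595379200+419775·44757606858751) = (423462818377139450624,37576248838264821825)
n=4: (423462818377139450624,37576248838264821825)∘(4730624,419775) = (4730624·423462818377139450624+127·419775·37576248838264821825, 4730624·37576248838264821825+419775·423462818377139450624) = (4006486743445029115330560001,355518209168531397366758400)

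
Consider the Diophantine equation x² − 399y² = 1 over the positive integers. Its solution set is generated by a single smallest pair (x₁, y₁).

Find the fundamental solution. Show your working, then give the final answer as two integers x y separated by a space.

d=399: √d = [19; 1,38] (ℓ=2, even), read p_1/q_1
a_0=19:  p_0=19·1+0=19,  q_0=19·0+1=1
a_1=1:  p_1=1·19+1=20,  q_1=1·1+0=1
→ (20, 1).  Check: 20²=400, 399·1²=399, difference 1.

20 1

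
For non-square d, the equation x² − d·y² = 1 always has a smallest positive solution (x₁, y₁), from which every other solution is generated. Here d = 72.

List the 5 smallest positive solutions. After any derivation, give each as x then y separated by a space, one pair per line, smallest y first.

17 2
577 68
19601 2310
665857 78472
22619537 2665738

[8; 2,16] for √72; ℓ=2 ⇒ convergent index 1
k=0  a_k=8  p_k/q_k = 8/1
k=1  a_k=2  p_k/q_k = 17/2
→ (17, 2).  Check: 17²=289, 72·2²=288, difference 1.
n=2: (17,2)∘(17,2) = (17·17+72·2·2, 17·2+2·17) = (577,68)
n=3: (577,68)∘(17,2) = (17·577+72·2·68, 17·68+2·577) = (19601,2310)
n=4: (19601,2310)∘(17,2) = (17·19601+72·2·2310, 17·2310+2·19601) = (665857,78472)
n=5: (665857,78472)∘(17,2) = (17·665857+72·2·78472, 17·78472+2·665857) = (22619537,2665738)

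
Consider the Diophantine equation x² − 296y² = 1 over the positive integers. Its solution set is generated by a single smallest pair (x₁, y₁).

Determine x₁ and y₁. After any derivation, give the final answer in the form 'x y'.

3699 215

[17; 4,1,7,1,4,34] for √296; ℓ=6 ⇒ convergent index 5
a_0=17:  p_0=17·1+0=17,  q_0=17·0+1=1
a_1=4:  p_1=4·17+1=69,  q_1=4·1+0=4
…
a_3=7:  p_3=7·86+69=671,  q_3=7·5+4=39
a_4=1:  p_4=1·671+86=757,  q_4=1·39+5=44
a_5=4:  p_5=4·757+671=3699,  q_5=4·44+39=215
(x₁, y₁) = (3699, 215);  3699² − 296·215² = 1 ✓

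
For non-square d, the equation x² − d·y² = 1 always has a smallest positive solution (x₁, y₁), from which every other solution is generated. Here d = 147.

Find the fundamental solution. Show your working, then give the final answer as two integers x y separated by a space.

97 8

√147 = [12; 8,24, …], period ℓ=2 (even) → k=1
k=0  a_k=12  p_k/q_k = 12/1
k=1  a_k=8  p_k/q_k = 97/8
→ (97, 8).  Check: 97²=9409, 147·8²=9408, difference 1.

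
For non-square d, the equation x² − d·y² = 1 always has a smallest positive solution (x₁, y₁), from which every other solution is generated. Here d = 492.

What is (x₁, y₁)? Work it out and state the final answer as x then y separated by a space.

29767 1342

[22; 5,1,1,10,1,1,5,44] for √492; ℓ=8 ⇒ convergent index 7
step 0: (22, 1)  from 22·(1,0) + (0,1)
step 1: (111, 5)  from 5·(22,1) + (1,0)
step 2: (133, 6)  from 1·(111,5) + (22,1)
step 3: (244, 11)  from 1·(133,6) + (111,5)
step 4: (2573, 116)  from 10·(244,11) + (133,6)
step 5: (2817, 127)  from 1·(2573,116) + (244,11)
step 6: (5390, 243)  from 1·(2817,127) + (2573,116)
step 7: (29767, 1342)  from 5·(5390,243) + (2817,127)
fundamental: x₁=29767, y₁=1342  (since 886074289 − 492·1800964 = 1)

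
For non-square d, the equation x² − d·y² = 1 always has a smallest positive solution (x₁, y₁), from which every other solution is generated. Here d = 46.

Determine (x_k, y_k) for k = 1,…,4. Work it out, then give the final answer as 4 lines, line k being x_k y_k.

√46 = [6; 1,3,1,1,2,6,2,1,1,3,1,12, …], period ℓ=12 (even) → k=11
a_0=6:  p_0=6·1+0=6,  q_0=6·0+1=1
…
a_2=3:  p_2=3·7+6=27,  q_2=3·1+1=4
…
a_4=1:  p_4=1·34+27=61,  q_4=1·5+4=9
…
a_8=1:  p_8=1·2150+997=3147,  q_8=1·317+147=464
…
a_10=3:  p_10=3·5297+3147=19038,  q_10=3·781+464=2807
a_11=1:  p_11=1·19038+5297=24335,  q_11=1·2807+781=3588
→ (24335, 3588).  Check: 24335²=592192225, 46·3588²=592192224, difference 1.
(x_2, y_2) = (24335·24335 + 46·3588·3588, 24335·3588 + 3588·24335) = (1184384449, 174627960)
(x_3, y_3) = (24335·1184384449 + 46·3588·174627960, 24335·174627960 + 3588·1184384449) = (57643991108495, 8499142809612)
(x_4, y_4) = (24335·57643991108495 + 46·3588·8499142809612, 24335·8499142809612 + 3588·57643991108495) = (2805533046066067201, 413653280369188080)

24335 3588
1184384449 174627960
57643991108495 8499142809612
2805533046066067201 413653280369188080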